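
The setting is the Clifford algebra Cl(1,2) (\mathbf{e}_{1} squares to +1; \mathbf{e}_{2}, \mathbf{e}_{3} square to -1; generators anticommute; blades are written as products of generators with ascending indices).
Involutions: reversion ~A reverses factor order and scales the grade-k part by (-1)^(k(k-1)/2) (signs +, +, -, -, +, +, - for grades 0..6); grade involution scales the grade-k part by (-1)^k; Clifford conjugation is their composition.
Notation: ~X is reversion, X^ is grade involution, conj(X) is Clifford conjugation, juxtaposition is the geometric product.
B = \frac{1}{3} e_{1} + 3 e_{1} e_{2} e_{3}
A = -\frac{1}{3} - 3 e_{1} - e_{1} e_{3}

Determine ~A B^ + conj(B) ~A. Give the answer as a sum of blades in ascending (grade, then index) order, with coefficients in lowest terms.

first term: 1 + \frac{1}{9} e_{1} + 3 e_{2} + \frac{1}{3} e_{3} + 9 e_{2} e_{3} + e_{1} e_{2} e_{3}
second term: 1 + \frac{1}{9} e_{1} - 3 e_{2} - \frac{1}{3} e_{3} - 9 e_{2} e_{3} - e_{1} e_{2} e_{3}
Answer: 2 + \frac{2}{9} e_{1}


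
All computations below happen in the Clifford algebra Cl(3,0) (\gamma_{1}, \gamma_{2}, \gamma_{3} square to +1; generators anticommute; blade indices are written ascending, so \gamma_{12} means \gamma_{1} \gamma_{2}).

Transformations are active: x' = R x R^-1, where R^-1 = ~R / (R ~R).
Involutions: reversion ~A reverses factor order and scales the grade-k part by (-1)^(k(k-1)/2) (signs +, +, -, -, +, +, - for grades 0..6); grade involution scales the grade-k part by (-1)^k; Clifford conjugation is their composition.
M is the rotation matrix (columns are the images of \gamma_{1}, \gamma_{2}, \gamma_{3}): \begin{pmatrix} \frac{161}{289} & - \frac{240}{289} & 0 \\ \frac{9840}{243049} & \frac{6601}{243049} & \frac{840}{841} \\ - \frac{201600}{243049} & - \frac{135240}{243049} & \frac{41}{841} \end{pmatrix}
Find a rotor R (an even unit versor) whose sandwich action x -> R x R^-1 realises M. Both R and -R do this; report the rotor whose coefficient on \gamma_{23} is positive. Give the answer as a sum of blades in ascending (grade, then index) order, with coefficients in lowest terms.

Method: write R = a + b12*\gamma_{12} + b13*\gamma_{13} + b23*\gamma_{23} with a^2 + b12^2 + b13^2 + b23^2 = 1 (so R^-1 = ~R). Expanding the columns R e_j ~R gives tr M = 4a^2 - 1 and, from the antisymmetric part, M21 - M12 = -4a*b12, M13 - M31 = 4a*b13, M32 - M23 = -4a*b23.
Here tr M = \frac{153851}{243049}, so a^2 = (1 + tr M)/4 = \frac{99225}{243049} and a = ±\frac{315}{493}. Taking a = \frac{315}{493}: M21 - M12 = \frac{211680}{243049}, M13 - M31 = \frac{201600}{243049}, M32 - M23 = -\frac{378000}{243049}, giving b12 = -\frac{168}{493}, b13 = \frac{160}{493}, b23 = \frac{300}{493}, i.e. R = \frac{315}{493} - \frac{168}{493} \gamma_{12} + \frac{160}{493} \gamma_{13} + \frac{300}{493} \gamma_{23}.
Its \gamma_{23} coefficient is already positive.
Answer: \frac{315}{493} - \frac{168}{493} \gamma_{12} + \frac{160}{493} \gamma_{13} + \frac{300}{493} \gamma_{23}. Note: both R and -R realise this M (trace \frac{153851}{243049}); the covering map identifies them, and the \gamma_{23}-coefficient sign is the tie-breaker.


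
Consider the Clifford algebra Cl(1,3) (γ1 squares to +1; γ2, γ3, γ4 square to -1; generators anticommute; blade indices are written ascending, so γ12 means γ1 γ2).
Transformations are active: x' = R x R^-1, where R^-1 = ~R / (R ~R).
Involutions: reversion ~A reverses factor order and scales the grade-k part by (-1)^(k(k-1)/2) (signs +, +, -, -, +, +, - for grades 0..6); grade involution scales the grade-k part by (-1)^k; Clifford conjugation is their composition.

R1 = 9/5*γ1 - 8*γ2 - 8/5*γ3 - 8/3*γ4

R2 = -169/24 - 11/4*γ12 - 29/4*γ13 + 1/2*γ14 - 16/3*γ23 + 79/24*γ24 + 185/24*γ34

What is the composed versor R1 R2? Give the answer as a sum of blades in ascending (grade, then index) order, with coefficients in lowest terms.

Distribute over the terms of R1 (each basis-blade product reordered to ascending indices, repeated generators contracted through their squares):
(9/5*γ1) R2 = -507/40*γ1 - 99/20*γ2 - 261/20*γ3 + 9/10*γ4 - 48/5*γ123 + 237/40*γ124 + 111/8*γ134
(-8*γ2) R2 = 22*γ1 + 169/3*γ2 - 128/3*γ3 + 79/3*γ4 - 58*γ123 + 4*γ124 - 185/3*γ234
(-8/5*γ3) R2 = 58/5*γ1 + 128/15*γ2 + 169/15*γ3 + 37/3*γ4 + 22/5*γ123 + 4/5*γ134 + 79/15*γ234
(-8/3*γ4) R2 = -4/3*γ1 - 79/9*γ2 - 185/9*γ3 + 169/9*γ4 + 22/3*γ124 + 58/3*γ134 + 128/9*γ234
Summing the partial products and collecting blades:
Answer: 2351/120*γ1 + 1841/36*γ2 - 11701/180*γ3 + 5251/90*γ4 - 316/5*γ123 + 2071/120*γ124 + 4081/120*γ134 - 1898/45*γ234


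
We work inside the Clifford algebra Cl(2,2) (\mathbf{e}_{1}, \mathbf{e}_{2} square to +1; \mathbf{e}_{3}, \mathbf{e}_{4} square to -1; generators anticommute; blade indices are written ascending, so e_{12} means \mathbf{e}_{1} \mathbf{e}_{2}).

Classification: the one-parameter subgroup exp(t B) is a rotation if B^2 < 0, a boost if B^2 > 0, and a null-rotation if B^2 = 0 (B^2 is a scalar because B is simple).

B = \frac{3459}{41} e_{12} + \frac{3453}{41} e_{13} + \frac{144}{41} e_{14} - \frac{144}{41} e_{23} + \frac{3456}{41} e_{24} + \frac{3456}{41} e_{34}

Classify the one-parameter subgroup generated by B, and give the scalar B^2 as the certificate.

B^2 term by term: the squares give (\frac{3459}{41})^2*(e_{12})^2 + (\frac{3453}{41})^2*(e_{13})^2 + (\frac{144}{41})^2*(e_{14})^2 + (-\frac{144}{41})^2*(e_{23})^2 + (\frac{3456}{41})^2*(e_{24})^2 + (\frac{3456}{41})^2*(e_{34})^2 = \frac{11964681}{1681}*(-1) + \frac{11923209}{1681}*(+1) + \frac{20736}{1681}*(+1) + \frac{20736}{1681}*(+1) + \frac{11943936}{1681}*(+1) + \frac{11943936}{1681}*(-1) = 0 (each basis 2-blade squares to minus the product of its generators' squares); cross terms between blades sharing an index anticommute and cancel; the commuting (index-disjoint) pairs give grade-4 terms 2*c*c'*(blade product), which cancel blade by blade — e_{1234}: \frac{23908608}{1681} - \frac{23867136}{1681} - \frac{41472}{1681} = 0 — confirming B is simple. So B^2 = 0.
Answer: null-rotation, certificate B^2 = 0. No conjugation can change B^2 = 0; the sign gives the class.


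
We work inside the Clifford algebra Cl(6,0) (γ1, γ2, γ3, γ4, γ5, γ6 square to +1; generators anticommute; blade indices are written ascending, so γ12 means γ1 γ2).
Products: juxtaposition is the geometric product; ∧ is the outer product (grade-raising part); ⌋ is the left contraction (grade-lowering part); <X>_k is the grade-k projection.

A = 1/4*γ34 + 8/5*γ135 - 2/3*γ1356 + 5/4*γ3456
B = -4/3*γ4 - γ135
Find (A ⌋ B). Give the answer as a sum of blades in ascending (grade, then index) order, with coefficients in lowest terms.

step 1: 8/5
Answer: 8/5


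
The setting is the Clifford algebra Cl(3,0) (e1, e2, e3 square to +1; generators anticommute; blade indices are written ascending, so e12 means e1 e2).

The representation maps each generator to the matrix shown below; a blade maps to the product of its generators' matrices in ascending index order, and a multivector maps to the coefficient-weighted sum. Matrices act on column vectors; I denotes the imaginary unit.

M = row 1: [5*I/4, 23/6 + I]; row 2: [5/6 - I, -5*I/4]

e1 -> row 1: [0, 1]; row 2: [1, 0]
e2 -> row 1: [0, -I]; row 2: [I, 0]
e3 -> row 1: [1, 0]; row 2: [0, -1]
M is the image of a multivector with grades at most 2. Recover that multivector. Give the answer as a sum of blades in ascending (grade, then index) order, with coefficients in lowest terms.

Method: 1, rho(e1), rho(e2), rho(e3) form a trace-orthogonal basis of the 2x2 complex matrices (tr(X Y) = 2 if X = Y, else 0), so M = m0*1 + m1*rho(e1) + m2*rho(e2) + m3*rho(e3) with m0 = tr(M)/2 = 0, m1 = tr(M rho(e1))/2 = 7/3, m2 = tr(M rho(e2))/2 = -1 + 3*I/2, m3 = tr(M rho(e3))/2 = 5*I/4.
Multiplying table entries, the bivector images are rho(e12) = I*rho(e3), rho(e13) = -I*rho(e2), rho(e23) = I*rho(e1); with real blade coefficients the real parts of m0..m3 are the coefficients of 1, e1, e2, e3 and the imaginary parts give the bivectors (e23: Im m1, e13: -Im m2, e12: Im m3).
Answer: 7/3*e1 - e2 + 5/4*e12 - 3/2*e13


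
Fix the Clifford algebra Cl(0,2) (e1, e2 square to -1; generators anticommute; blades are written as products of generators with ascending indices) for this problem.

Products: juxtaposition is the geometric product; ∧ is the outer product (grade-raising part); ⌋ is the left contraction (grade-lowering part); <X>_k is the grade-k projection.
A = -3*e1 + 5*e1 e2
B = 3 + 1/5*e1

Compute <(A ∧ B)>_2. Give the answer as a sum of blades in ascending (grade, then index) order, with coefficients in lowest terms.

step 1: -9*e1 + 15*e1 e2
step 2: 15*e1 e2
Answer: 15*e1 e2


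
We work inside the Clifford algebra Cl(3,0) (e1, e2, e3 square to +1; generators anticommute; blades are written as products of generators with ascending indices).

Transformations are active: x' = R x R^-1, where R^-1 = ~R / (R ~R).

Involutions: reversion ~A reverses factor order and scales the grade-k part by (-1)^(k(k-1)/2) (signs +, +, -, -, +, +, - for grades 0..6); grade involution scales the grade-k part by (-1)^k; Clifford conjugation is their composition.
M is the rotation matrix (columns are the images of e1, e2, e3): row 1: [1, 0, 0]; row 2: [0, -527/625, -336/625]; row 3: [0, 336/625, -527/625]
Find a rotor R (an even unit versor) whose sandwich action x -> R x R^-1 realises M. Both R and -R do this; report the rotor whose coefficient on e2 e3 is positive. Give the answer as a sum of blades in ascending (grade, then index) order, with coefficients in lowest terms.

Method: write R = a + b12*e1 e2 + b13*e1 e3 + b23*e2 e3 with a^2 + b12^2 + b13^2 + b23^2 = 1 (so R^-1 = ~R). Expanding the columns R e_j ~R gives tr M = 4a^2 - 1 and, from the antisymmetric part, M21 - M12 = -4a*b12, M13 - M31 = 4a*b13, M32 - M23 = -4a*b23.
Here tr M = -429/625, so a^2 = (1 + tr M)/4 = 49/625 and a = ±7/25. Taking a = 7/25: M21 - M12 = 0, M13 - M31 = 0, M32 - M23 = 672/625, giving b12 = 0, b13 = 0, b23 = -24/25, i.e. R = 7/25 - 24/25*e2 e3.
Its e2 e3 coefficient is negative, so report the other preimage -R.
Answer: -7/25 + 24/25*e2 e3. Recall the cover is two-to-one: with M of trace -429/625, both preimages act alike, and the stated e2 e3 sign chooses the sheet.


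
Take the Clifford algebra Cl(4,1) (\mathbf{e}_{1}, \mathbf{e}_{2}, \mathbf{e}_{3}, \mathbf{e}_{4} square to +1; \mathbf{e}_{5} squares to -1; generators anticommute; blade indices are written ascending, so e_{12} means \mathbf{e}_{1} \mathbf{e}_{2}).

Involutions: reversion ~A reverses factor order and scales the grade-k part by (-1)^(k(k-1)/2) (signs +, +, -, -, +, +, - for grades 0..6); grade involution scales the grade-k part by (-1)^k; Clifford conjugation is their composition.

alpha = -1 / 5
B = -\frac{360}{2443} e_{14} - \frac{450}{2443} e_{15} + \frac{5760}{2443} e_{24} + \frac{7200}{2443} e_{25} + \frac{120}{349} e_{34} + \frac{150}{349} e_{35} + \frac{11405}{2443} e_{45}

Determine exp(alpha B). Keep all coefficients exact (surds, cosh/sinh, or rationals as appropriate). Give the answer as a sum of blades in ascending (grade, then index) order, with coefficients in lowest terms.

B^2 term by term: the squares give (-\frac{360}{2443})^2*(e_{14})^2 + (-\frac{450}{2443})^2*(e_{15})^2 + (\frac{5760}{2443})^2*(e_{24})^2 + (\frac{7200}{2443})^2*(e_{25})^2 + (\frac{120}{349})^2*(e_{34})^2 + (\frac{150}{349})^2*(e_{35})^2 + (\frac{11405}{2443})^2*(e_{45})^2 = \frac{129600}{5968249}*(-1) + \frac{202500}{5968249}*(+1) + \frac{33177600}{5968249}*(-1) + \frac{51840000}{5968249}*(+1) + \frac{14400}{121801}*(-1) + \frac{22500}{121801}*(+1) + \frac{130074025}{5968249}*(+1) = 25 (each basis 2-blade squares to minus the product of its generators' squares); cross terms between blades sharing an index anticommute and cancel; the commuting (index-disjoint) pairs give grade-4 terms 2*c*c'*(blade product), which cancel blade by blade — e_{1245}: \frac{5184000}{5968249} - \frac{5184000}{5968249} = 0; e_{1345}: \frac{108000}{852607} - \frac{108000}{852607} = 0; e_{2345}: -\frac{1728000}{852607} + \frac{1728000}{852607} = 0 — confirming B is simple. So B^2 = 25.
B^2 = 25 — hyperbolic case — the even/odd split gives cosh and sinh: l = 5, alpha*l = -1, so exp(alpha B) = cosh(-1) + (sinh(-1)/5)*B = \cosh{\left(1 \right)} + (- \frac{\sinh{\left(1 \right)}}{5})*B.
Answer: \cosh{\left(1 \right)} + \frac{72 \sinh{\left(1 \right)}}{2443} e_{14} + \frac{90 \sinh{\left(1 \right)}}{2443} e_{15} - \frac{1152 \sinh{\left(1 \right)}}{2443} e_{24} - \frac{1440 \sinh{\left(1 \right)}}{2443} e_{25} - \frac{24 \sinh{\left(1 \right)}}{349} e_{34} - \frac{30 \sinh{\left(1 \right)}}{349} e_{35} - \frac{2281 \sinh{\left(1 \right)}}{2443} e_{45}


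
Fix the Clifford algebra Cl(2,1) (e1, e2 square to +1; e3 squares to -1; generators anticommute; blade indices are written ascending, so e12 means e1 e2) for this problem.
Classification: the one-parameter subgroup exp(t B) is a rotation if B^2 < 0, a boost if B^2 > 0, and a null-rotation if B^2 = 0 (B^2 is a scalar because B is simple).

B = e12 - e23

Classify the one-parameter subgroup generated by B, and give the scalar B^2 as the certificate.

B^2 term by term: the squares give (1)^2*(e12)^2 + (-1)^2*(e23)^2 = 1*(-1) + 1*(+1) = 0 (each basis 2-blade squares to minus the product of its generators' squares); cross terms between blades sharing an index anticommute and cancel. So B^2 = 0.
Answer: null-rotation, certificate B^2 = 0. Why this suffices: the scalar 0 survives any versor conjugation, so its sign alone determines the class however B is presented.


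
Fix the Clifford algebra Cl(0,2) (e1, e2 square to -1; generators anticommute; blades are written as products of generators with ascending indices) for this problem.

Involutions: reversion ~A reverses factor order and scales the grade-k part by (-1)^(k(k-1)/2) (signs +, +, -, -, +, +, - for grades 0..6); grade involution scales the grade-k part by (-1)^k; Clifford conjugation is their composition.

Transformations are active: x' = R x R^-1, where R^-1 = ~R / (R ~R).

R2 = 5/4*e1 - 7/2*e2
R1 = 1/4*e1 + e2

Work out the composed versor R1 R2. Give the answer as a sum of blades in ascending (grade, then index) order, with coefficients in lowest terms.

Distribute over the terms of R1 (each basis-blade product reordered to ascending indices, repeated generators contracted through their squares):
(1/4*e1) R2 = -5/16 - 7/8*e1 e2
(e2) R2 = 7/2 - 5/4*e1 e2
Summing the partial products and collecting blades:
Answer: 51/16 - 17/8*e1 e2


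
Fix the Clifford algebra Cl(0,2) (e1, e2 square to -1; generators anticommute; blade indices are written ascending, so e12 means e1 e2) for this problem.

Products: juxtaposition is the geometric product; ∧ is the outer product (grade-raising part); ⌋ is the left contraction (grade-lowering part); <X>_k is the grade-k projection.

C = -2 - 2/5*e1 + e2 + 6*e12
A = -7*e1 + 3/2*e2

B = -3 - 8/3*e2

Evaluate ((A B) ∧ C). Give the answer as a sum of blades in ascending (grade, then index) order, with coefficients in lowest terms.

step 1: 4 + 21*e1 - 9/2*e2 + 56/3*e12
step 2: -8 - 218/5*e1 + 13*e2 + 88/15*e12
Answer: -8 - 218/5*e1 + 13*e2 + 88/15*e12


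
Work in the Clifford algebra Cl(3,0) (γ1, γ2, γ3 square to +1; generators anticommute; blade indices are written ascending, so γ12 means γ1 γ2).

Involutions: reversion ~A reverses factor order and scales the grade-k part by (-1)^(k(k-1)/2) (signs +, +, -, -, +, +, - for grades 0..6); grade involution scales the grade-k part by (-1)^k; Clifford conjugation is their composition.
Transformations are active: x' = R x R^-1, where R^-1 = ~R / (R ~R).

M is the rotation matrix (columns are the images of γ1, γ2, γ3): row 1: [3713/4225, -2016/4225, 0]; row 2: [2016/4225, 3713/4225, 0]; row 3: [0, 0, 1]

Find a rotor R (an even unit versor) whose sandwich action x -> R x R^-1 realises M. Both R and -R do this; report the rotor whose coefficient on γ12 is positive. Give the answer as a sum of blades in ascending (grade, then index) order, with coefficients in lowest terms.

Method: write R = a + b12*γ12 + b13*γ13 + b23*γ23 with a^2 + b12^2 + b13^2 + b23^2 = 1 (so R^-1 = ~R). Expanding the columns R e_j ~R gives tr M = 4a^2 - 1 and, from the antisymmetric part, M21 - M12 = -4a*b12, M13 - M31 = 4a*b13, M32 - M23 = -4a*b23.
Here tr M = 11651/4225, so a^2 = (1 + tr M)/4 = 3969/4225 and a = ±63/65. Taking a = 63/65: M21 - M12 = 4032/4225, M13 - M31 = 0, M32 - M23 = 0, giving b12 = -16/65, b13 = 0, b23 = 0, i.e. R = 63/65 - 16/65*γ12.
Its γ12 coefficient is negative, so report the other preimage -R.
Answer: -63/65 + 16/65*γ12. Recall the cover is two-to-one: with M of trace 11651/4225, both preimages act alike, and the stated γ12 sign chooses the sheet.


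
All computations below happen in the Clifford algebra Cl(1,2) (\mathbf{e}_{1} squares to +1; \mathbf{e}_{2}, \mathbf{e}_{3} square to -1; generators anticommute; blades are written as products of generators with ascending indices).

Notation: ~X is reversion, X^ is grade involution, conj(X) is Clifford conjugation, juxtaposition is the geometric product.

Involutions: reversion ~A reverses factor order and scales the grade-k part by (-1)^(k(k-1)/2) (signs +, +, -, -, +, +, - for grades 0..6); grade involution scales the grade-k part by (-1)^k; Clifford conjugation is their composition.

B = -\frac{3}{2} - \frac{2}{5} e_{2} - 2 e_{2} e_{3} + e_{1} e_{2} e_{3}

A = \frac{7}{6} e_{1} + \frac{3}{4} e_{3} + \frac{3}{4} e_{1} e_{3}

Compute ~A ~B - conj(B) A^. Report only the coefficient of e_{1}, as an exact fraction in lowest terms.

first term: -\frac{7}{4} e_{1} + \frac{3}{4} e_{2} - \frac{9}{8} e_{3} - \frac{73}{60} e_{1} e_{2} + \frac{9}{8} e_{1} e_{3} - \frac{13}{15} e_{2} e_{3} + \frac{61}{30} e_{1} e_{2} e_{3}
second term: \frac{7}{4} e_{1} + \frac{3}{4} e_{2} + \frac{9}{8} e_{3} - \frac{17}{60} e_{1} e_{2} - \frac{9}{8} e_{1} e_{3} - \frac{22}{15} e_{2} e_{3} - \frac{79}{30} e_{1} e_{2} e_{3}
Answer: -\frac{7}{2}


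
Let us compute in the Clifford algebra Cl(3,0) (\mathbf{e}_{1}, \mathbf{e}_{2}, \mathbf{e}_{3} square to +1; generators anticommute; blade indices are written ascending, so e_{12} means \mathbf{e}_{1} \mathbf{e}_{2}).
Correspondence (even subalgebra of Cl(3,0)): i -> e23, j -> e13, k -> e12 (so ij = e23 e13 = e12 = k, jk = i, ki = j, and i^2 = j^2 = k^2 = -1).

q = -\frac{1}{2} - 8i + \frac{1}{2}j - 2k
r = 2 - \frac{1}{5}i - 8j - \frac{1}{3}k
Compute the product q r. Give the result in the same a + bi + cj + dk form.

In blades: q = -\frac{1}{2} - 2 e_{12} + \frac{1}{2} e_{13} - 8 e_{23}, r = 2 - \frac{1}{3} e_{12} - 8 e_{13} - \frac{1}{5} e_{23}.
Distribute q over r term by term (generator squares from the signature, products reordered to ascending indices): (-\frac{1}{2})*r = -1 + \frac{1}{6} e_{12} + 4 e_{13} + \frac{1}{10} e_{23}; (-2 e_{12})*r = -\frac{2}{3} - 4 e_{12} + \frac{2}{5} e_{13} - 16 e_{23}; (\frac{1}{2} e_{13})*r = 4 + \frac{1}{10} e_{12} + e_{13} - \frac{1}{6} e_{23}; (-8 e_{23})*r = -\frac{8}{5} + 64 e_{12} - \frac{8}{3} e_{13} - 16 e_{23}.
Sum: \frac{11}{15} + \frac{904}{15} e_{12} + \frac{41}{15} e_{13} - \frac{481}{15} e_{23}; translating back through the correspondence:
Answer: \frac{11}{15} - \frac{481}{15}i + \frac{41}{15}j + \frac{904}{15}k


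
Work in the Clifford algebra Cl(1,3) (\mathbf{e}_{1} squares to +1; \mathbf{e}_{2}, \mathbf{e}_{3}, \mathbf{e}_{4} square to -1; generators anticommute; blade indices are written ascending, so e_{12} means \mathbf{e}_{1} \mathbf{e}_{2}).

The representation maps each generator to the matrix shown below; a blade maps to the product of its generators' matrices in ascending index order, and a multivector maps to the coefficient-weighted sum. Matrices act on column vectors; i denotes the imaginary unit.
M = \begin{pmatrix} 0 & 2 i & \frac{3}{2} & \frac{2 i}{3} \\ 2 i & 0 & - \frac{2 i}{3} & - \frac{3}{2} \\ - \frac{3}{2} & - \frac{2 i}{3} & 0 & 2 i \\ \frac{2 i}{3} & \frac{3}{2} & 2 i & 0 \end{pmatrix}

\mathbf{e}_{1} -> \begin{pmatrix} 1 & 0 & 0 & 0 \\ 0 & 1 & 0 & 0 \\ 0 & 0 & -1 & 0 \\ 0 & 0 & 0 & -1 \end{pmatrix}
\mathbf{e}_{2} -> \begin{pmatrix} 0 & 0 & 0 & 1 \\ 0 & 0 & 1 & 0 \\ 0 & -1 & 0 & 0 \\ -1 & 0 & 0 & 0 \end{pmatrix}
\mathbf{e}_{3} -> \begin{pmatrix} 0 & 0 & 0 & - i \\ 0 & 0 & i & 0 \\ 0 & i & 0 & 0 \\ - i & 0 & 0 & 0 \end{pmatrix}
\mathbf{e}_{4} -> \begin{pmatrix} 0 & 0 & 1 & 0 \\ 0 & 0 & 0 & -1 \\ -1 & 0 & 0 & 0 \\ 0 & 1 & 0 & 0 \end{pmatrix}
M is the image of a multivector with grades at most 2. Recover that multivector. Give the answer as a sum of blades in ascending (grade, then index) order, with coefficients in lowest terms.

Method: the blade images are trace-orthogonal — tr(rho(e_A) rho(e_B)^-1) = 4 if A = B and 0 otherwise — and rho(e_A)^-1 = (e_A)^2 * rho(e_A) with (e_A)^2 = +1 or -1, so the coefficient of e_A in the preimage is (e_A)^2 * tr(M rho(e_A))/4.
Nonzero projections over blades of grade <= 2: e_{3}: (e_{3})^2 = -1, tr(M rho(e_{3})) = \frac{8}{3}, coefficient -\frac{2}{3}; e_{4}: (e_{4})^2 = -1, tr(M rho(e_{4})) = -6, coefficient \frac{3}{2}; e_{34}: (e_{34})^2 = -1, tr(M rho(e_{34})) = 8, coefficient -2. Every other blade of grade <= 2 projects to 0.
Answer: -\frac{2}{3} e_{3} + \frac{3}{2} e_{4} - 2 e_{34}


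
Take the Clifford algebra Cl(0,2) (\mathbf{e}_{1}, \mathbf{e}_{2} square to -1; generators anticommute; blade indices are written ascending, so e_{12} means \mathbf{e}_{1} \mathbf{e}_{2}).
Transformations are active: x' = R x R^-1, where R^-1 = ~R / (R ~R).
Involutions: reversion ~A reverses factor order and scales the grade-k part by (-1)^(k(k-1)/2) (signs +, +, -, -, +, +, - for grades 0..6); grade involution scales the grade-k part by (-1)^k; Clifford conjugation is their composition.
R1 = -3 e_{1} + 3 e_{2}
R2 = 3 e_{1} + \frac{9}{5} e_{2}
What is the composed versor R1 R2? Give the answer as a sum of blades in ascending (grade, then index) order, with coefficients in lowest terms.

Distribute over the terms of R1 (each basis-blade product reordered to ascending indices, repeated generators contracted through their squares):
(-3 e_{1}) R2 = 9 - \frac{27}{5} e_{12}
(3 e_{2}) R2 = -\frac{27}{5} - 9 e_{12}
Summing the partial products and collecting blades:
Answer: \frac{18}{5} - \frac{72}{5} e_{12}


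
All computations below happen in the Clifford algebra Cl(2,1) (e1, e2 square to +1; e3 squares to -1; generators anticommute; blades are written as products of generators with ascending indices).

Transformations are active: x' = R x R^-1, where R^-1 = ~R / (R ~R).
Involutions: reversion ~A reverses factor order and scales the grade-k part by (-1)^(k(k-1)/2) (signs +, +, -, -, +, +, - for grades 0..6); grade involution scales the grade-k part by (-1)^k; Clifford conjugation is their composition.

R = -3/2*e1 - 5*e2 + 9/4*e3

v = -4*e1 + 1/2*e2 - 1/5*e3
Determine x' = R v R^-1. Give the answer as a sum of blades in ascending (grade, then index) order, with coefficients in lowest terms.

~R = -3/2*e1 - 5*e2 + 9/4*e3, and R ~R = 355/16, so R^-1 = ~R / (355/16).
R v = 79/20 - 83/4*e1 e2 + 93/10*e1 e3 - 1/8*e2 e3
Answer: 6152/1775*e1 - 1619/710*e2 + 1777/1775*e3


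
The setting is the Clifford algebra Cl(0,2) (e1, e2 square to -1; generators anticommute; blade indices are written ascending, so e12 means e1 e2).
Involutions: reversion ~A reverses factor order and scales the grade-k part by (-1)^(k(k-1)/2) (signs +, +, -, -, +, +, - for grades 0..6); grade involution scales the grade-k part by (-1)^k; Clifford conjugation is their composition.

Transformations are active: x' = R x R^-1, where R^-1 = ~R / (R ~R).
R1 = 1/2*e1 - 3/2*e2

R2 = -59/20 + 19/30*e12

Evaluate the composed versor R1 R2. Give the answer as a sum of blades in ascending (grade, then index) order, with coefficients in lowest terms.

Distribute over the terms of R1 (each basis-blade product reordered to ascending indices, repeated generators contracted through their squares):
(1/2*e1) R2 = -59/40*e1 - 19/60*e2
(-3/2*e2) R2 = -19/20*e1 + 177/40*e2
Summing the partial products and collecting blades:
Answer: -97/40*e1 + 493/120*e2


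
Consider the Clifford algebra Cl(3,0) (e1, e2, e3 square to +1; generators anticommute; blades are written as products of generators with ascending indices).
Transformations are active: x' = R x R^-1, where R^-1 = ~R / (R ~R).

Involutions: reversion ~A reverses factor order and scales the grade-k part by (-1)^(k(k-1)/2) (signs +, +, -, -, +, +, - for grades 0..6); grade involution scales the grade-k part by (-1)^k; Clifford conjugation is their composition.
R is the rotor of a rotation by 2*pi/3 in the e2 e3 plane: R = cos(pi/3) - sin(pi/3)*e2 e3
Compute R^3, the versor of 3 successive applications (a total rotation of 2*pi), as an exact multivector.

Rotor phase runs at HALF the rotation angle; powers of one rotor simply add phase, so after 3 steps in e2 e3 the phase is 3*pi/3 = pi and R^3 = cos(pi) - sin(pi)*e2 e3.
cos(pi) = -1 and sin(pi) = 0, so R^3 = -1. The total rotation 2*pi is 1 full turn, so every vector returns to itself, yet the rotor is -1, on the OTHER sheet of the double cover (an odd number of 2*pi turns).
Answer: -1


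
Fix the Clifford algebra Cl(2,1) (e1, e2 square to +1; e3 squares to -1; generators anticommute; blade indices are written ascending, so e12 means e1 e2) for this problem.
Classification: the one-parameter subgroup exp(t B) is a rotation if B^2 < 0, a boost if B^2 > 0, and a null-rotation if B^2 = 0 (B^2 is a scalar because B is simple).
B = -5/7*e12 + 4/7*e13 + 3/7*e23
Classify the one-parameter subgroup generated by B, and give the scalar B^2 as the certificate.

B^2 term by term: the squares give (-5/7)^2*(e12)^2 + (4/7)^2*(e13)^2 + (3/7)^2*(e23)^2 = 25/49*(-1) + 16/49*(+1) + 9/49*(+1) = 0 (each basis 2-blade squares to minus the product of its generators' squares); cross terms between blades sharing an index anticommute and cancel. So B^2 = 0.
Answer: null-rotation, certificate B^2 = 0. The scalar 0 is the complete invariant here: its sign names the subgroup type.


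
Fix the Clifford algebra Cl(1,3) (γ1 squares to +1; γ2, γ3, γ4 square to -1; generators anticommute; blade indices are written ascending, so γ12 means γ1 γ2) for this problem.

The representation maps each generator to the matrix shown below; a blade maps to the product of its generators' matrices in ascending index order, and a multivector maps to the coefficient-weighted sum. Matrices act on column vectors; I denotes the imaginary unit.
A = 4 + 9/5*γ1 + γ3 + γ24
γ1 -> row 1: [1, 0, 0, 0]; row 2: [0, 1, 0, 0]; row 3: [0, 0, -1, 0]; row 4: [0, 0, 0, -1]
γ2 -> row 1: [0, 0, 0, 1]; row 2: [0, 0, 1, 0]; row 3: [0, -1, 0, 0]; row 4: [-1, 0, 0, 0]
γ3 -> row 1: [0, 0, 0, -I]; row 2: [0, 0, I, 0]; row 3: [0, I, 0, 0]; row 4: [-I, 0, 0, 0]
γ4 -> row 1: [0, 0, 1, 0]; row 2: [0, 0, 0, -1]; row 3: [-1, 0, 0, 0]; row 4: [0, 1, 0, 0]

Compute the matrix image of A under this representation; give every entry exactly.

Bivector images (products of the table entries): rho(γ24) = rho(γ2)rho(γ4) = row 1: [0, 1, 0, 0]; row 2: [-1, 0, 0, 0]; row 3: [0, 0, 0, 1]; row 4: [0, 0, -1, 0].
M = (4)*1 + (9/5)*rho(γ1) + (1)*rho(γ3) + (1)*rho(γ24), summed entrywise (1 is the identity matrix):
Answer: row 1: [29/5, 1, 0, -I]; row 2: [-1, 29/5, I, 0]; row 3: [0, I, 11/5, 1]; row 4: [-I, 0, -1, 11/5]


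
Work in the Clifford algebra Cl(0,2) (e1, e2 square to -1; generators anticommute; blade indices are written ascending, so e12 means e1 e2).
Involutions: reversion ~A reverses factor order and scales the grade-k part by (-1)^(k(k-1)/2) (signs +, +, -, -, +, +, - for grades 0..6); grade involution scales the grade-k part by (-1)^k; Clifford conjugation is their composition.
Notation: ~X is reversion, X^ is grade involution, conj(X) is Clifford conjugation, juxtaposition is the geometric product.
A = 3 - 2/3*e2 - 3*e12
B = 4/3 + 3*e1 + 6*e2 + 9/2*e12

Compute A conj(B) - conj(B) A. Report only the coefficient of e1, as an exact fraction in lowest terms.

first term: -27/2 - 24*e1 - 89/9*e2 - 39/2*e12
second term: -27/2 + 6*e1 - 251/9*e2 - 31/2*e12
Answer: -30


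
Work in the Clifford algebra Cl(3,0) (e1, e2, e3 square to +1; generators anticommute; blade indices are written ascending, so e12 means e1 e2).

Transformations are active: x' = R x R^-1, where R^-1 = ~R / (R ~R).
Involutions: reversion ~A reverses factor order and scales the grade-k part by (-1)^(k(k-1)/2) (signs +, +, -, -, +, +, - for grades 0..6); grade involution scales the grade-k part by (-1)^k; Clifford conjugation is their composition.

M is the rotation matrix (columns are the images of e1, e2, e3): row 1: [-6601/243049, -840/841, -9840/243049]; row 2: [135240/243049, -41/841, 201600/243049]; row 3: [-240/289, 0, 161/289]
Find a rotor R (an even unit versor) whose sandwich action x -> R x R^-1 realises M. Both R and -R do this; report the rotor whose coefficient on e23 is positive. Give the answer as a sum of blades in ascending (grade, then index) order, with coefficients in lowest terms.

Method: write R = a + b12*e12 + b13*e13 + b23*e23 with a^2 + b12^2 + b13^2 + b23^2 = 1 (so R^-1 = ~R). Expanding the columns R e_j ~R gives tr M = 4a^2 - 1 and, from the antisymmetric part, M21 - M12 = -4a*b12, M13 - M31 = 4a*b13, M32 - M23 = -4a*b23.
Here tr M = 116951/243049, so a^2 = (1 + tr M)/4 = 90000/243049 and a = ±300/493. Taking a = 300/493: M21 - M12 = 378000/243049, M13 - M31 = 192000/243049, M32 - M23 = -201600/243049, giving b12 = -315/493, b13 = 160/493, b23 = 168/493, i.e. R = 300/493 - 315/493*e12 + 160/493*e13 + 168/493*e23.
Its e23 coefficient is already positive.
Answer: 300/493 - 315/493*e12 + 160/493*e13 + 168/493*e23. Why the constraint matters: R and -R act identically through the sandwich — M has trace 116951/243049 either way — so only the sign condition on e23 picks one of the two preimages.


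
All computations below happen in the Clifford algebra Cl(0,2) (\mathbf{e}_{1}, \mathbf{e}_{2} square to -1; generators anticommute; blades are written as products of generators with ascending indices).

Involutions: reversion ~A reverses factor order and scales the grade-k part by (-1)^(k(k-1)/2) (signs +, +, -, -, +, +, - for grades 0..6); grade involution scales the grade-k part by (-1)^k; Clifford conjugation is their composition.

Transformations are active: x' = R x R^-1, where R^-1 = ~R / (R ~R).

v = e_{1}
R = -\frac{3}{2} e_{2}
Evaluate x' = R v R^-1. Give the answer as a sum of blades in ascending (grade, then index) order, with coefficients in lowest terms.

~R = -\frac{3}{2} e_{2}, and R ~R = -\frac{9}{4}, so R^-1 = ~R / (-\frac{9}{4}).
R v = \frac{3}{2} e_{1} e_{2}
Answer: -e_{1}


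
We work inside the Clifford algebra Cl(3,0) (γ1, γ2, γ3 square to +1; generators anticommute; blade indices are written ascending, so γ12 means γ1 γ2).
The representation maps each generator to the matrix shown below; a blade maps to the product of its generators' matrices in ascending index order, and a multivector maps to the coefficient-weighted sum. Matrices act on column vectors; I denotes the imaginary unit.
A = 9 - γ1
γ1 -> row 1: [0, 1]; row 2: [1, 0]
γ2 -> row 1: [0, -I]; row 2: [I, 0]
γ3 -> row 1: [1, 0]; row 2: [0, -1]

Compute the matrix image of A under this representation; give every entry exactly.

M = (9)*1 + (-1)*rho(γ1), summed entrywise (1 is the identity matrix):
Answer: row 1: [9, -1]; row 2: [-1, 9]


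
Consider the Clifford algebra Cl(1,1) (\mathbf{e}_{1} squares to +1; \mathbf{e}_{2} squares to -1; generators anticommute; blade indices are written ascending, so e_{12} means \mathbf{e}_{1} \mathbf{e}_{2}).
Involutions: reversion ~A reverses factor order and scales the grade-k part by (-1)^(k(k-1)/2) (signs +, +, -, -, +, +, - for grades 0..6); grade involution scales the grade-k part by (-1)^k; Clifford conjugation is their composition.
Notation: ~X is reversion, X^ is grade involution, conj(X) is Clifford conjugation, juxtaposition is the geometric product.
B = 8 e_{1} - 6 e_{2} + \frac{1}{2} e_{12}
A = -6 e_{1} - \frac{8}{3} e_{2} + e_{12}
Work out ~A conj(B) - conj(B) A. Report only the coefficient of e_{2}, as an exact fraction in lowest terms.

first term: \frac{129}{2} + \frac{22}{3} e_{1} - 5 e_{2} - \frac{172}{3} e_{12}
second term: \frac{127}{2} + \frac{14}{3} e_{1} - 11 e_{2} + \frac{172}{3} e_{12}
Answer: 6


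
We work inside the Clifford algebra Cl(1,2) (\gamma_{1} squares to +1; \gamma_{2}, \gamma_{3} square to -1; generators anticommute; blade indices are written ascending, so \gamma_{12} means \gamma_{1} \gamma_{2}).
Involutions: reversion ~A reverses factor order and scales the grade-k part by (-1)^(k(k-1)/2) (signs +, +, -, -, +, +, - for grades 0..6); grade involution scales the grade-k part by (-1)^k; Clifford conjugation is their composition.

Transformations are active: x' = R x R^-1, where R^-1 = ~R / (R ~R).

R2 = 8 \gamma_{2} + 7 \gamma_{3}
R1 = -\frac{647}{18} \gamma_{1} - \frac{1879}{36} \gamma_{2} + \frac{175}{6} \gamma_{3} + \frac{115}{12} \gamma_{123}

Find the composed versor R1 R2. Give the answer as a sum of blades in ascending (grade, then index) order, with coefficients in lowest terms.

Distribute over the terms of R2 (each basis-blade product reordered to ascending indices, repeated generators contracted through their squares):
R1 (8 \gamma_{2}) = \frac{3758}{9} - \frac{2588}{9} \gamma_{12} + \frac{230}{3} \gamma_{13} - \frac{700}{3} \gamma_{23}
R1 (7 \gamma_{3}) = -\frac{1225}{6} - \frac{805}{12} \gamma_{12} - \frac{4529}{18} \gamma_{13} - \frac{13153}{36} \gamma_{23}
Summing the partial products and collecting blades:
Answer: \frac{3841}{18} - \frac{12767}{36} \gamma_{12} - \frac{3149}{18} \gamma_{13} - \frac{21553}{36} \gamma_{23}


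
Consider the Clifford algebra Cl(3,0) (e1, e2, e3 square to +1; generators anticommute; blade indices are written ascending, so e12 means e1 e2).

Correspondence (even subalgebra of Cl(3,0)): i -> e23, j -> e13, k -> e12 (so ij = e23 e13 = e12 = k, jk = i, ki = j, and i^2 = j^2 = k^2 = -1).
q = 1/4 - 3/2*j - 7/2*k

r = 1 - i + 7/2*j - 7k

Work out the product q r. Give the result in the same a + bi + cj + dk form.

In blades: q = 1/4 - 7/2*e12 - 3/2*e13, r = 1 - 7*e12 + 7/2*e13 - e23.
Distribute q over r term by term (generator squares from the signature, products reordered to ascending indices): (1/4)*r = 1/4 - 7/4*e12 + 7/8*e13 - 1/4*e23; (-7/2*e12)*r = -49/2 - 7/2*e12 + 7/2*e13 + 49/4*e23; (-3/2*e13)*r = 21/4 - 3/2*e12 - 3/2*e13 + 21/2*e23.
Sum: -19 - 27/4*e12 + 23/8*e13 + 45/2*e23; translating back through the correspondence:
Answer: -19 + 45/2*i + 23/8*j - 27/4*k


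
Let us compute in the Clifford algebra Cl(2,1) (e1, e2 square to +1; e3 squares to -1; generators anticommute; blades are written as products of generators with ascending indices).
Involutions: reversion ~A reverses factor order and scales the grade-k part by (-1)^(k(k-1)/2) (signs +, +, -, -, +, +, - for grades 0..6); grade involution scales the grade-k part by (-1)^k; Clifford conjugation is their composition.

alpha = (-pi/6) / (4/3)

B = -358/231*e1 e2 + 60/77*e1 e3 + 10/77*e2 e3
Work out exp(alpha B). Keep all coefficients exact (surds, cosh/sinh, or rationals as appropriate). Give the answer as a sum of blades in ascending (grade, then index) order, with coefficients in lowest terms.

B^2 term by term: the squares give (-358/231)^2*(e1 e2)^2 + (60/77)^2*(e1 e3)^2 + (10/77)^2*(e2 e3)^2 = 128164/53361*(-1) + 3600/5929*(+1) + 100/5929*(+1) = -16/9 (each basis 2-blade squares to minus the product of its generators' squares); cross terms between blades sharing an index anticommute and cancel. So B^2 = -16/9.
B^2 = -16/9 — since the square is negative, the closed form is circular: l = 4/3, alpha*l = -pi/6, so exp(alpha B) = cos(-pi/6) + (sin(-pi/6)/(4/3))*B = sqrt(3)/2 + (-3/8)*B.
Answer: sqrt(3)/2 + 179/308*e1 e2 - 45/154*e1 e3 - 15/308*e2 e3


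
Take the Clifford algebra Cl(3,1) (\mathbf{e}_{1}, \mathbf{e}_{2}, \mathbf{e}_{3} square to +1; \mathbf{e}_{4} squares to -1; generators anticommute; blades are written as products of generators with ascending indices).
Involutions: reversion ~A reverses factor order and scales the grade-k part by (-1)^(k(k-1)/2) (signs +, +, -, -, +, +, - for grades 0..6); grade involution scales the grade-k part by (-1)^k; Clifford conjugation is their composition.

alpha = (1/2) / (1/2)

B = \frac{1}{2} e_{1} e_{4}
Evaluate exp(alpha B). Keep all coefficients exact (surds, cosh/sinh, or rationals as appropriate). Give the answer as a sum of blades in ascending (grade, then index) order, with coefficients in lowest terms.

B^2 = (\frac{1}{2})^2*(e_{1} e_{4})^2 = \frac{1}{4}*(+1) = \frac{1}{4} (a basis 2-blade squares to minus the product of its generators' squares).
B^2 = \frac{1}{4} — B^2 > 0, so the exponential closes hyperbolically: l = \frac{1}{2}, alpha*l = \frac{1}{2}, so exp(alpha B) = cosh(\frac{1}{2}) + (sinh(\frac{1}{2})/(\frac{1}{2}))*B = \cosh{\left(\frac{1}{2} \right)} + (2 \sinh{\left(\frac{1}{2} \right)})*B.
Answer: \cosh{\left(\frac{1}{2} \right)} + \sinh{\left(\frac{1}{2} \right)} e_{1} e_{4}


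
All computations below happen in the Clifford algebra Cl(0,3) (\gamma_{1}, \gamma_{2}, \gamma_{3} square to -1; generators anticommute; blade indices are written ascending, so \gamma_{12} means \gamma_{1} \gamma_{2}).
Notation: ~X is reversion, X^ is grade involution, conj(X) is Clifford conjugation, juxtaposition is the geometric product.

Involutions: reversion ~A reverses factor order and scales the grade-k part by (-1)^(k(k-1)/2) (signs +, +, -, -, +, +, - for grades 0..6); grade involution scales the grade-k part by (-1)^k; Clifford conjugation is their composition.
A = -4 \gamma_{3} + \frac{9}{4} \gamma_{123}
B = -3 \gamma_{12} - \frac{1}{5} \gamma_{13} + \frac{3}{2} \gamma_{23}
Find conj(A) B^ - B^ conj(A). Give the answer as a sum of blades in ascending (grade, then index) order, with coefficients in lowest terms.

first term: -\frac{167}{40} \gamma_{1} + \frac{111}{20} \gamma_{2} + \frac{27}{4} \gamma_{3} - 12 \gamma_{123}
second term: -\frac{103}{40} \gamma_{1} - \frac{129}{20} \gamma_{2} + \frac{27}{4} \gamma_{3} - 12 \gamma_{123}
Answer: -\frac{8}{5} \gamma_{1} + 12 \gamma_{2}


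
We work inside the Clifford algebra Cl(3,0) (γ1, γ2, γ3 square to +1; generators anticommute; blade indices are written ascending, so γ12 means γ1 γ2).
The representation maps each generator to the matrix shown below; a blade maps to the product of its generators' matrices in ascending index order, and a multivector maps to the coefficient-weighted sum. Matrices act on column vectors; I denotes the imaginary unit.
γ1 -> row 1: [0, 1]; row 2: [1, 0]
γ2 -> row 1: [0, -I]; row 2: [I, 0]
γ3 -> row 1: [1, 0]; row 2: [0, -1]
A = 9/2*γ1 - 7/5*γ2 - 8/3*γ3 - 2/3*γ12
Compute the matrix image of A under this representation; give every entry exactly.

Bivector images (products of the table entries): rho(γ12) = rho(γ1)rho(γ2) = row 1: [I, 0]; row 2: [0, -I].
M = (9/2)*rho(γ1) + (-7/5)*rho(γ2) + (-8/3)*rho(γ3) + (-2/3)*rho(γ12), summed entrywise:
Answer: row 1: [-8/3 - 2*I/3, 9/2 + 7*I/5]; row 2: [9/2 - 7*I/5, 8/3 + 2*I/3]


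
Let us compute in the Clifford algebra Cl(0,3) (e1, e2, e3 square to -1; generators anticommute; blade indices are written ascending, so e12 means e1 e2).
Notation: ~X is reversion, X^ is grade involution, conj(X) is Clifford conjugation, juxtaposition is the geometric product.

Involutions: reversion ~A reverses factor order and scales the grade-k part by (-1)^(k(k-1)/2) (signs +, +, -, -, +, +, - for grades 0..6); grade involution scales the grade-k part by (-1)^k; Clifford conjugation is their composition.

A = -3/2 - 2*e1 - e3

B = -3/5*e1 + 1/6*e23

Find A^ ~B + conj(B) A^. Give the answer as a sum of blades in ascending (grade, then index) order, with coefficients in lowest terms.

first term: 6/5 + 9/10*e1 - 1/6*e2 + 3/5*e13 + 1/4*e23 - 1/3*e123
second term: -6/5 - 9/10*e1 + 1/6*e2 + 3/5*e13 + 1/4*e23 - 1/3*e123
Answer: 6/5*e13 + 1/2*e23 - 2/3*e123


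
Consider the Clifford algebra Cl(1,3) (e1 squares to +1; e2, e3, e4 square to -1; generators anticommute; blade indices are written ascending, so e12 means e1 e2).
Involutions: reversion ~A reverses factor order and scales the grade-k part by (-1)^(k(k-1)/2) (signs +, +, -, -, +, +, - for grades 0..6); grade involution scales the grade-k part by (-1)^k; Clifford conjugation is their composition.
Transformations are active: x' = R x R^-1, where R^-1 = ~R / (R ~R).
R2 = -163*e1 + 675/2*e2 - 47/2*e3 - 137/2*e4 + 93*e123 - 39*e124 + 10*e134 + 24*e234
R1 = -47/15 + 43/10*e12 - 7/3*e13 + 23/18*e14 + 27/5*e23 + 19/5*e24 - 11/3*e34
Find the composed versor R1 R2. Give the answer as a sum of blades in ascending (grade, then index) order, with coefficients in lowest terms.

Distribute over the grade parts of R1 (each basis-blade product reordered to ascending indices, repeated generators contracted through their squares):
<R1>_0 (= -47/15) R2 = 7661/15*e1 - 2115/2*e2 + 2209/30*e3 + 6439/30*e4 - 1457/5*e123 + 611/5*e124 - 94/3*e134 - 376/5*e234
<R1>_2 (= 43/10*e12 - 7/3*e13 + 23/18*e14 + 27/5*e23 + 19/5*e24 - 11/3*e34) R2 = -15623/9*e1 + 21644/15*e2 + 150239/90*e3 + 56534/45*e4 - 3953/12*e123 - 8981/5*e124 + 21659/180*e134 - 23834/15*e234
Summing the partial products and collecting blades:
Answer: -55132/45*e1 + 11563/30*e2 + 78433/45*e3 + 26477/18*e4 - 37249/60*e123 - 1674*e124 + 16019/180*e134 - 24962/15*e234
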